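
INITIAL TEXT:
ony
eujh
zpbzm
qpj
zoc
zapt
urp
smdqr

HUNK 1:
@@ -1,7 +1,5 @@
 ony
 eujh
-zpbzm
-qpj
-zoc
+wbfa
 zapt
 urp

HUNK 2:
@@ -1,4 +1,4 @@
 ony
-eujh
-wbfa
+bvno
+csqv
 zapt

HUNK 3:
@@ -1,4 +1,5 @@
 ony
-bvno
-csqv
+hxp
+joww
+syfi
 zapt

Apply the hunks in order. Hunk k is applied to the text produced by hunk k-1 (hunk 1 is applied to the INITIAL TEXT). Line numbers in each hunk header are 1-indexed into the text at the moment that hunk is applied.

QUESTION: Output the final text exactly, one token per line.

Answer: ony
hxp
joww
syfi
zapt
urp
smdqr

Derivation:
Hunk 1: at line 1 remove [zpbzm,qpj,zoc] add [wbfa] -> 6 lines: ony eujh wbfa zapt urp smdqr
Hunk 2: at line 1 remove [eujh,wbfa] add [bvno,csqv] -> 6 lines: ony bvno csqv zapt urp smdqr
Hunk 3: at line 1 remove [bvno,csqv] add [hxp,joww,syfi] -> 7 lines: ony hxp joww syfi zapt urp smdqr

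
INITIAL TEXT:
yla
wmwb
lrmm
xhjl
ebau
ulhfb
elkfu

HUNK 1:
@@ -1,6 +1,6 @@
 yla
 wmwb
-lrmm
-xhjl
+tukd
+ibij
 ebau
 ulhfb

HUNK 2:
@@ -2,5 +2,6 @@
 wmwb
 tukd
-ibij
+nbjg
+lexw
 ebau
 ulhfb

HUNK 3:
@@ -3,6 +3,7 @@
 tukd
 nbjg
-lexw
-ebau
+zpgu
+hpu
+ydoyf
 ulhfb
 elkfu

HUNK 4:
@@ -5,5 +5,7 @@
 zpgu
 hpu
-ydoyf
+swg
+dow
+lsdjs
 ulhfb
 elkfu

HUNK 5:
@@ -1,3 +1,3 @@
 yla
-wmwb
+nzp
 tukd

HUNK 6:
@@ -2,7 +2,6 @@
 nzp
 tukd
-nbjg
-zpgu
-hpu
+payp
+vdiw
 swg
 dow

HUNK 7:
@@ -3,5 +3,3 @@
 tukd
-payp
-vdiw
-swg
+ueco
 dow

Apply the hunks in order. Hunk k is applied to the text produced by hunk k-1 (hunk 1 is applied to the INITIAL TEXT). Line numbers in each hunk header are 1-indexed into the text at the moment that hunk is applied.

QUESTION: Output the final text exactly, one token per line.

Answer: yla
nzp
tukd
ueco
dow
lsdjs
ulhfb
elkfu

Derivation:
Hunk 1: at line 1 remove [lrmm,xhjl] add [tukd,ibij] -> 7 lines: yla wmwb tukd ibij ebau ulhfb elkfu
Hunk 2: at line 2 remove [ibij] add [nbjg,lexw] -> 8 lines: yla wmwb tukd nbjg lexw ebau ulhfb elkfu
Hunk 3: at line 3 remove [lexw,ebau] add [zpgu,hpu,ydoyf] -> 9 lines: yla wmwb tukd nbjg zpgu hpu ydoyf ulhfb elkfu
Hunk 4: at line 5 remove [ydoyf] add [swg,dow,lsdjs] -> 11 lines: yla wmwb tukd nbjg zpgu hpu swg dow lsdjs ulhfb elkfu
Hunk 5: at line 1 remove [wmwb] add [nzp] -> 11 lines: yla nzp tukd nbjg zpgu hpu swg dow lsdjs ulhfb elkfu
Hunk 6: at line 2 remove [nbjg,zpgu,hpu] add [payp,vdiw] -> 10 lines: yla nzp tukd payp vdiw swg dow lsdjs ulhfb elkfu
Hunk 7: at line 3 remove [payp,vdiw,swg] add [ueco] -> 8 lines: yla nzp tukd ueco dow lsdjs ulhfb elkfu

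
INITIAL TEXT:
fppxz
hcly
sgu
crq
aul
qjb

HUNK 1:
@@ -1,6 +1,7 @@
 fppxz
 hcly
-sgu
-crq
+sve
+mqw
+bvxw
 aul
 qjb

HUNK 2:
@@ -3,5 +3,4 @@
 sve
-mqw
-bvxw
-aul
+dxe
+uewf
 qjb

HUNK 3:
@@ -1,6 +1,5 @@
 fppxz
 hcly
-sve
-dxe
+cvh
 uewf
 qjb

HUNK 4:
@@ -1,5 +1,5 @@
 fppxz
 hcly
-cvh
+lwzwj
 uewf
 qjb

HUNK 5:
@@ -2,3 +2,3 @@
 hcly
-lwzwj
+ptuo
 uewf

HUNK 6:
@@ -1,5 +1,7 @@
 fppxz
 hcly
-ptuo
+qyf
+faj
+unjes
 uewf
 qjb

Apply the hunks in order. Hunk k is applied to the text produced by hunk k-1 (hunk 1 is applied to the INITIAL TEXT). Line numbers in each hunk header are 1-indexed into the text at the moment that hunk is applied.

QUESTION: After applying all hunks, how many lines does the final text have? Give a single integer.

Answer: 7

Derivation:
Hunk 1: at line 1 remove [sgu,crq] add [sve,mqw,bvxw] -> 7 lines: fppxz hcly sve mqw bvxw aul qjb
Hunk 2: at line 3 remove [mqw,bvxw,aul] add [dxe,uewf] -> 6 lines: fppxz hcly sve dxe uewf qjb
Hunk 3: at line 1 remove [sve,dxe] add [cvh] -> 5 lines: fppxz hcly cvh uewf qjb
Hunk 4: at line 1 remove [cvh] add [lwzwj] -> 5 lines: fppxz hcly lwzwj uewf qjb
Hunk 5: at line 2 remove [lwzwj] add [ptuo] -> 5 lines: fppxz hcly ptuo uewf qjb
Hunk 6: at line 1 remove [ptuo] add [qyf,faj,unjes] -> 7 lines: fppxz hcly qyf faj unjes uewf qjb
Final line count: 7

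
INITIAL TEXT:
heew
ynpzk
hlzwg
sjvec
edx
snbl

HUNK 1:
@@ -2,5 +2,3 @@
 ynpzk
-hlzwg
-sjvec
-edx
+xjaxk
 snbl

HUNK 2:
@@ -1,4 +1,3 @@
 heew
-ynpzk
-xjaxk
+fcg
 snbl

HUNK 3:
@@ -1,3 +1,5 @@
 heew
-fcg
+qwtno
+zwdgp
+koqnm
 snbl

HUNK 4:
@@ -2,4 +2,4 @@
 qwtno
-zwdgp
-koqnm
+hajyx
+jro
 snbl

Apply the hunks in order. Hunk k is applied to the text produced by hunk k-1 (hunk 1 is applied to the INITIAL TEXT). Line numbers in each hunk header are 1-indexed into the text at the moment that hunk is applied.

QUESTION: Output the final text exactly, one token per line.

Answer: heew
qwtno
hajyx
jro
snbl

Derivation:
Hunk 1: at line 2 remove [hlzwg,sjvec,edx] add [xjaxk] -> 4 lines: heew ynpzk xjaxk snbl
Hunk 2: at line 1 remove [ynpzk,xjaxk] add [fcg] -> 3 lines: heew fcg snbl
Hunk 3: at line 1 remove [fcg] add [qwtno,zwdgp,koqnm] -> 5 lines: heew qwtno zwdgp koqnm snbl
Hunk 4: at line 2 remove [zwdgp,koqnm] add [hajyx,jro] -> 5 lines: heew qwtno hajyx jro snbl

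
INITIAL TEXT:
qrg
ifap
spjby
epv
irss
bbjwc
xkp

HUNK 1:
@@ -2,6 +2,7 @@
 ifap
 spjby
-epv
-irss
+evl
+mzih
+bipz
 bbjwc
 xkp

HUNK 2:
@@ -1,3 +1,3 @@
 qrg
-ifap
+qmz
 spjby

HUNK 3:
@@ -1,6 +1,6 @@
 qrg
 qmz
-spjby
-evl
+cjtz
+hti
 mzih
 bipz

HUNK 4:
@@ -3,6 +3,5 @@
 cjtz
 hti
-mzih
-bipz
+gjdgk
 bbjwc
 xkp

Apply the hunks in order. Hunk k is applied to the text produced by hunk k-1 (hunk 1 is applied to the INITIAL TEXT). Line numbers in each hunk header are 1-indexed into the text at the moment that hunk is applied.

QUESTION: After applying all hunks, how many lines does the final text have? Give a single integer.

Answer: 7

Derivation:
Hunk 1: at line 2 remove [epv,irss] add [evl,mzih,bipz] -> 8 lines: qrg ifap spjby evl mzih bipz bbjwc xkp
Hunk 2: at line 1 remove [ifap] add [qmz] -> 8 lines: qrg qmz spjby evl mzih bipz bbjwc xkp
Hunk 3: at line 1 remove [spjby,evl] add [cjtz,hti] -> 8 lines: qrg qmz cjtz hti mzih bipz bbjwc xkp
Hunk 4: at line 3 remove [mzih,bipz] add [gjdgk] -> 7 lines: qrg qmz cjtz hti gjdgk bbjwc xkp
Final line count: 7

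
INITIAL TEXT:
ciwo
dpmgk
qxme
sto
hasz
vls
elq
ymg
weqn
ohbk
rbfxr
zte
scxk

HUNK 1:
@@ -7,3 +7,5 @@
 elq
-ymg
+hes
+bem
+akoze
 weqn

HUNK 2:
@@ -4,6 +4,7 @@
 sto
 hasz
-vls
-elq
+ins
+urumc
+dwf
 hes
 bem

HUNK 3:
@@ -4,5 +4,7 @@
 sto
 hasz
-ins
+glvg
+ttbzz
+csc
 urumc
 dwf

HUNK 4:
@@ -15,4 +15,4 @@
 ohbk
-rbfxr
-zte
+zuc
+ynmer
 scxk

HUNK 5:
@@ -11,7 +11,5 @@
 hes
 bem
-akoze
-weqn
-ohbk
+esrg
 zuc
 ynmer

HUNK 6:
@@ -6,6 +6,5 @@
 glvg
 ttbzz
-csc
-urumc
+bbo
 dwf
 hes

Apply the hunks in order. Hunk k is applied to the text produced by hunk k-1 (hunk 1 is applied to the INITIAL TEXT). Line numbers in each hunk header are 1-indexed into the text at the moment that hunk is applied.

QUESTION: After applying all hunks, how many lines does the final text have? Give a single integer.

Hunk 1: at line 7 remove [ymg] add [hes,bem,akoze] -> 15 lines: ciwo dpmgk qxme sto hasz vls elq hes bem akoze weqn ohbk rbfxr zte scxk
Hunk 2: at line 4 remove [vls,elq] add [ins,urumc,dwf] -> 16 lines: ciwo dpmgk qxme sto hasz ins urumc dwf hes bem akoze weqn ohbk rbfxr zte scxk
Hunk 3: at line 4 remove [ins] add [glvg,ttbzz,csc] -> 18 lines: ciwo dpmgk qxme sto hasz glvg ttbzz csc urumc dwf hes bem akoze weqn ohbk rbfxr zte scxk
Hunk 4: at line 15 remove [rbfxr,zte] add [zuc,ynmer] -> 18 lines: ciwo dpmgk qxme sto hasz glvg ttbzz csc urumc dwf hes bem akoze weqn ohbk zuc ynmer scxk
Hunk 5: at line 11 remove [akoze,weqn,ohbk] add [esrg] -> 16 lines: ciwo dpmgk qxme sto hasz glvg ttbzz csc urumc dwf hes bem esrg zuc ynmer scxk
Hunk 6: at line 6 remove [csc,urumc] add [bbo] -> 15 lines: ciwo dpmgk qxme sto hasz glvg ttbzz bbo dwf hes bem esrg zuc ynmer scxk
Final line count: 15

Answer: 15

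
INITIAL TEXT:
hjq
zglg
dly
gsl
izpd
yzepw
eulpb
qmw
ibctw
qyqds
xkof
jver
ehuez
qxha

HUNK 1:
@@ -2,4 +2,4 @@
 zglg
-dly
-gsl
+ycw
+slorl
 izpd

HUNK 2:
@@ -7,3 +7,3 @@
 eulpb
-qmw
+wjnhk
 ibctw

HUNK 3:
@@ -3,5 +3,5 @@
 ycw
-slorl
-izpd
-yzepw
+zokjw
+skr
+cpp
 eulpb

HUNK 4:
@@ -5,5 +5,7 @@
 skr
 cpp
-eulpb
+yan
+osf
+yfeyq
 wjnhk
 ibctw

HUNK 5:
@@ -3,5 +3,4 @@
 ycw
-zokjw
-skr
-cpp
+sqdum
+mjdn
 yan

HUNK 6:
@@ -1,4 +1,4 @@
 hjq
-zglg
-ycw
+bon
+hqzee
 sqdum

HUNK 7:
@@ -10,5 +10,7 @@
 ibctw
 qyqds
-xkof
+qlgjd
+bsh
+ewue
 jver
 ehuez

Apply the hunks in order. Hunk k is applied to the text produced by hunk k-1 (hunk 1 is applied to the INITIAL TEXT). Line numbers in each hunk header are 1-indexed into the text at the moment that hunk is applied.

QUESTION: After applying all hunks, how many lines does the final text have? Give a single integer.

Answer: 17

Derivation:
Hunk 1: at line 2 remove [dly,gsl] add [ycw,slorl] -> 14 lines: hjq zglg ycw slorl izpd yzepw eulpb qmw ibctw qyqds xkof jver ehuez qxha
Hunk 2: at line 7 remove [qmw] add [wjnhk] -> 14 lines: hjq zglg ycw slorl izpd yzepw eulpb wjnhk ibctw qyqds xkof jver ehuez qxha
Hunk 3: at line 3 remove [slorl,izpd,yzepw] add [zokjw,skr,cpp] -> 14 lines: hjq zglg ycw zokjw skr cpp eulpb wjnhk ibctw qyqds xkof jver ehuez qxha
Hunk 4: at line 5 remove [eulpb] add [yan,osf,yfeyq] -> 16 lines: hjq zglg ycw zokjw skr cpp yan osf yfeyq wjnhk ibctw qyqds xkof jver ehuez qxha
Hunk 5: at line 3 remove [zokjw,skr,cpp] add [sqdum,mjdn] -> 15 lines: hjq zglg ycw sqdum mjdn yan osf yfeyq wjnhk ibctw qyqds xkof jver ehuez qxha
Hunk 6: at line 1 remove [zglg,ycw] add [bon,hqzee] -> 15 lines: hjq bon hqzee sqdum mjdn yan osf yfeyq wjnhk ibctw qyqds xkof jver ehuez qxha
Hunk 7: at line 10 remove [xkof] add [qlgjd,bsh,ewue] -> 17 lines: hjq bon hqzee sqdum mjdn yan osf yfeyq wjnhk ibctw qyqds qlgjd bsh ewue jver ehuez qxha
Final line count: 17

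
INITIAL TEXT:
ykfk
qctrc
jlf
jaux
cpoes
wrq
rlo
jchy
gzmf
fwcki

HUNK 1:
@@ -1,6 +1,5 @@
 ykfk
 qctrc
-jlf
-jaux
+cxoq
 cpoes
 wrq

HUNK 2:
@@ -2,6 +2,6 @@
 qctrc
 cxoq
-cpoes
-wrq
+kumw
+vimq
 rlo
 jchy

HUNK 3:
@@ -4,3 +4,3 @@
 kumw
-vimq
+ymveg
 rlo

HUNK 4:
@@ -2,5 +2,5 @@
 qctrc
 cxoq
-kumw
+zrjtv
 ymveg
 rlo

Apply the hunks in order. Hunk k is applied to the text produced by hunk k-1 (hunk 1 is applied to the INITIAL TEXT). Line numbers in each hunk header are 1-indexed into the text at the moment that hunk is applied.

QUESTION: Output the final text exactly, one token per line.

Hunk 1: at line 1 remove [jlf,jaux] add [cxoq] -> 9 lines: ykfk qctrc cxoq cpoes wrq rlo jchy gzmf fwcki
Hunk 2: at line 2 remove [cpoes,wrq] add [kumw,vimq] -> 9 lines: ykfk qctrc cxoq kumw vimq rlo jchy gzmf fwcki
Hunk 3: at line 4 remove [vimq] add [ymveg] -> 9 lines: ykfk qctrc cxoq kumw ymveg rlo jchy gzmf fwcki
Hunk 4: at line 2 remove [kumw] add [zrjtv] -> 9 lines: ykfk qctrc cxoq zrjtv ymveg rlo jchy gzmf fwcki

Answer: ykfk
qctrc
cxoq
zrjtv
ymveg
rlo
jchy
gzmf
fwcki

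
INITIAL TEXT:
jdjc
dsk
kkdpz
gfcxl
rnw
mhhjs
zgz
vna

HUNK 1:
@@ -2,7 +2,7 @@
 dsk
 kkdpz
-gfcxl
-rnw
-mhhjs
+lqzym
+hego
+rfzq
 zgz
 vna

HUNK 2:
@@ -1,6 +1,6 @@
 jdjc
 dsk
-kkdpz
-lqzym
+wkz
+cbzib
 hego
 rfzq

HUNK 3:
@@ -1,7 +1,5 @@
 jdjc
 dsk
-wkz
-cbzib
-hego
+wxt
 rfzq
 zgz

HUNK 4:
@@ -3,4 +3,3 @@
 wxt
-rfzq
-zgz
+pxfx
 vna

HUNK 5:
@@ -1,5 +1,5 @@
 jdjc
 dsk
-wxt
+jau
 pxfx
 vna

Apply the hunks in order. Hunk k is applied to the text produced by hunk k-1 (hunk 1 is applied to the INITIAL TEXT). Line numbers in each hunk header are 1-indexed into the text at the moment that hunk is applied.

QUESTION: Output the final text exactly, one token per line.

Hunk 1: at line 2 remove [gfcxl,rnw,mhhjs] add [lqzym,hego,rfzq] -> 8 lines: jdjc dsk kkdpz lqzym hego rfzq zgz vna
Hunk 2: at line 1 remove [kkdpz,lqzym] add [wkz,cbzib] -> 8 lines: jdjc dsk wkz cbzib hego rfzq zgz vna
Hunk 3: at line 1 remove [wkz,cbzib,hego] add [wxt] -> 6 lines: jdjc dsk wxt rfzq zgz vna
Hunk 4: at line 3 remove [rfzq,zgz] add [pxfx] -> 5 lines: jdjc dsk wxt pxfx vna
Hunk 5: at line 1 remove [wxt] add [jau] -> 5 lines: jdjc dsk jau pxfx vna

Answer: jdjc
dsk
jau
pxfx
vna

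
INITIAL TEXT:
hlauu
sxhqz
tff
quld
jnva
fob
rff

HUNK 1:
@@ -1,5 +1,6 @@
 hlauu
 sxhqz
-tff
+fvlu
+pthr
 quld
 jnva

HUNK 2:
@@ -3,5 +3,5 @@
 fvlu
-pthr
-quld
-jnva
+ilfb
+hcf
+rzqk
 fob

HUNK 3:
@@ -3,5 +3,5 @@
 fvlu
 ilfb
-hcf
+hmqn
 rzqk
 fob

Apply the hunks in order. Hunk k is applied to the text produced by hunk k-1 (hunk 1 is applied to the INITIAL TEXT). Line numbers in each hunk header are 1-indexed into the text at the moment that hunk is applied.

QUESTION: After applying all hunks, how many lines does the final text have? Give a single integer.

Answer: 8

Derivation:
Hunk 1: at line 1 remove [tff] add [fvlu,pthr] -> 8 lines: hlauu sxhqz fvlu pthr quld jnva fob rff
Hunk 2: at line 3 remove [pthr,quld,jnva] add [ilfb,hcf,rzqk] -> 8 lines: hlauu sxhqz fvlu ilfb hcf rzqk fob rff
Hunk 3: at line 3 remove [hcf] add [hmqn] -> 8 lines: hlauu sxhqz fvlu ilfb hmqn rzqk fob rff
Final line count: 8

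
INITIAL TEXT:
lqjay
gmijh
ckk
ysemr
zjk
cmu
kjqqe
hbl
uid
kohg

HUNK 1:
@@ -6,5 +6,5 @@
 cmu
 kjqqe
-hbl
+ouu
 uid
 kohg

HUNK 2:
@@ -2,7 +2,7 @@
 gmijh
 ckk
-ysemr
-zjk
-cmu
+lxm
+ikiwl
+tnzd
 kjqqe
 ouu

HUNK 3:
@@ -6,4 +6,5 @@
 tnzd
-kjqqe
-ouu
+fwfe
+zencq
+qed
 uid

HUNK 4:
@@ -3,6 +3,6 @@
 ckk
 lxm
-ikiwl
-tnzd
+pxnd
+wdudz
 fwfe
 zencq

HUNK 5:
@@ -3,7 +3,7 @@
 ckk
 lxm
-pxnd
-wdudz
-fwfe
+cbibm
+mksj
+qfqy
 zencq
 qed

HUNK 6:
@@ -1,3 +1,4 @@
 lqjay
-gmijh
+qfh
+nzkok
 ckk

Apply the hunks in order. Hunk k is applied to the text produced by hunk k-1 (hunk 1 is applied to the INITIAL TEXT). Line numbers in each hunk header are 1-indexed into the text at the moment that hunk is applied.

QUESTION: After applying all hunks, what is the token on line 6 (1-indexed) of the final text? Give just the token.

Answer: cbibm

Derivation:
Hunk 1: at line 6 remove [hbl] add [ouu] -> 10 lines: lqjay gmijh ckk ysemr zjk cmu kjqqe ouu uid kohg
Hunk 2: at line 2 remove [ysemr,zjk,cmu] add [lxm,ikiwl,tnzd] -> 10 lines: lqjay gmijh ckk lxm ikiwl tnzd kjqqe ouu uid kohg
Hunk 3: at line 6 remove [kjqqe,ouu] add [fwfe,zencq,qed] -> 11 lines: lqjay gmijh ckk lxm ikiwl tnzd fwfe zencq qed uid kohg
Hunk 4: at line 3 remove [ikiwl,tnzd] add [pxnd,wdudz] -> 11 lines: lqjay gmijh ckk lxm pxnd wdudz fwfe zencq qed uid kohg
Hunk 5: at line 3 remove [pxnd,wdudz,fwfe] add [cbibm,mksj,qfqy] -> 11 lines: lqjay gmijh ckk lxm cbibm mksj qfqy zencq qed uid kohg
Hunk 6: at line 1 remove [gmijh] add [qfh,nzkok] -> 12 lines: lqjay qfh nzkok ckk lxm cbibm mksj qfqy zencq qed uid kohg
Final line 6: cbibm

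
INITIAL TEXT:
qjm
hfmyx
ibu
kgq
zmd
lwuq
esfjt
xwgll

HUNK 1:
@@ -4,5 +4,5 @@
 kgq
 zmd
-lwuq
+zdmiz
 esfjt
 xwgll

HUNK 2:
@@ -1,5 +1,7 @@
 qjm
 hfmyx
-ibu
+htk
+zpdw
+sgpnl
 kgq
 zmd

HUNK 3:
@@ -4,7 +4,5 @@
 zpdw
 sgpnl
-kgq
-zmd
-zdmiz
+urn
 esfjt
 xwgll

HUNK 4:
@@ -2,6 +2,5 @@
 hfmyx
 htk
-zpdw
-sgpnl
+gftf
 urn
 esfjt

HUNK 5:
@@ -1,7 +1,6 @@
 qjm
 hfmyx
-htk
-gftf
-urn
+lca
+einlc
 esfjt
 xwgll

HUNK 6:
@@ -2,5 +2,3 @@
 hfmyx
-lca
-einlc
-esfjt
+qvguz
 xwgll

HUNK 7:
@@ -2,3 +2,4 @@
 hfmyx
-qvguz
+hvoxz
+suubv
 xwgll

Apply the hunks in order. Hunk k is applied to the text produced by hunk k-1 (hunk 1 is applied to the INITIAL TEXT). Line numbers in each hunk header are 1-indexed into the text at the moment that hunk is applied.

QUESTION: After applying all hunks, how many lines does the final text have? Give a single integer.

Hunk 1: at line 4 remove [lwuq] add [zdmiz] -> 8 lines: qjm hfmyx ibu kgq zmd zdmiz esfjt xwgll
Hunk 2: at line 1 remove [ibu] add [htk,zpdw,sgpnl] -> 10 lines: qjm hfmyx htk zpdw sgpnl kgq zmd zdmiz esfjt xwgll
Hunk 3: at line 4 remove [kgq,zmd,zdmiz] add [urn] -> 8 lines: qjm hfmyx htk zpdw sgpnl urn esfjt xwgll
Hunk 4: at line 2 remove [zpdw,sgpnl] add [gftf] -> 7 lines: qjm hfmyx htk gftf urn esfjt xwgll
Hunk 5: at line 1 remove [htk,gftf,urn] add [lca,einlc] -> 6 lines: qjm hfmyx lca einlc esfjt xwgll
Hunk 6: at line 2 remove [lca,einlc,esfjt] add [qvguz] -> 4 lines: qjm hfmyx qvguz xwgll
Hunk 7: at line 2 remove [qvguz] add [hvoxz,suubv] -> 5 lines: qjm hfmyx hvoxz suubv xwgll
Final line count: 5

Answer: 5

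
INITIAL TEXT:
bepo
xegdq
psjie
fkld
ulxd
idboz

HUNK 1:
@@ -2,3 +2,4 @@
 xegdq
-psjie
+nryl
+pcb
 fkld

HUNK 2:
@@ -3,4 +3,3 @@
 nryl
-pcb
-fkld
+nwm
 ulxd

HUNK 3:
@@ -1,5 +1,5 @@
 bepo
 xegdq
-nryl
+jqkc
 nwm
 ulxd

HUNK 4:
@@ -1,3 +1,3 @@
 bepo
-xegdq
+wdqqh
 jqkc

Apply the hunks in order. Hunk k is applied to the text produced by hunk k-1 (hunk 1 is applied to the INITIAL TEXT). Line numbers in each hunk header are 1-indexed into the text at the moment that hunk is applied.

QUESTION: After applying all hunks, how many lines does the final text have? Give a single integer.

Hunk 1: at line 2 remove [psjie] add [nryl,pcb] -> 7 lines: bepo xegdq nryl pcb fkld ulxd idboz
Hunk 2: at line 3 remove [pcb,fkld] add [nwm] -> 6 lines: bepo xegdq nryl nwm ulxd idboz
Hunk 3: at line 1 remove [nryl] add [jqkc] -> 6 lines: bepo xegdq jqkc nwm ulxd idboz
Hunk 4: at line 1 remove [xegdq] add [wdqqh] -> 6 lines: bepo wdqqh jqkc nwm ulxd idboz
Final line count: 6

Answer: 6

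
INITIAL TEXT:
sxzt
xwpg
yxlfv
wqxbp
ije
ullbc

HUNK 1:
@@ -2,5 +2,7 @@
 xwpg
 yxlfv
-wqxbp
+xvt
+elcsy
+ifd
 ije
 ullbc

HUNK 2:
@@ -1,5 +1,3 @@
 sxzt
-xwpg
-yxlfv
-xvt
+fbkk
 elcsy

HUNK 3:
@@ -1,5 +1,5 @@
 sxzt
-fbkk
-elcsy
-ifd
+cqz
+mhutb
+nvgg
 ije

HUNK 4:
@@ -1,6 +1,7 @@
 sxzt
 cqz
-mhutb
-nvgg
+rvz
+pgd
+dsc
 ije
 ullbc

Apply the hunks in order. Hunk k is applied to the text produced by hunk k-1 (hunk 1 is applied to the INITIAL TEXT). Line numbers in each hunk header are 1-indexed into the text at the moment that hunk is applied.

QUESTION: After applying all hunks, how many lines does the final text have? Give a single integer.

Hunk 1: at line 2 remove [wqxbp] add [xvt,elcsy,ifd] -> 8 lines: sxzt xwpg yxlfv xvt elcsy ifd ije ullbc
Hunk 2: at line 1 remove [xwpg,yxlfv,xvt] add [fbkk] -> 6 lines: sxzt fbkk elcsy ifd ije ullbc
Hunk 3: at line 1 remove [fbkk,elcsy,ifd] add [cqz,mhutb,nvgg] -> 6 lines: sxzt cqz mhutb nvgg ije ullbc
Hunk 4: at line 1 remove [mhutb,nvgg] add [rvz,pgd,dsc] -> 7 lines: sxzt cqz rvz pgd dsc ije ullbc
Final line count: 7

Answer: 7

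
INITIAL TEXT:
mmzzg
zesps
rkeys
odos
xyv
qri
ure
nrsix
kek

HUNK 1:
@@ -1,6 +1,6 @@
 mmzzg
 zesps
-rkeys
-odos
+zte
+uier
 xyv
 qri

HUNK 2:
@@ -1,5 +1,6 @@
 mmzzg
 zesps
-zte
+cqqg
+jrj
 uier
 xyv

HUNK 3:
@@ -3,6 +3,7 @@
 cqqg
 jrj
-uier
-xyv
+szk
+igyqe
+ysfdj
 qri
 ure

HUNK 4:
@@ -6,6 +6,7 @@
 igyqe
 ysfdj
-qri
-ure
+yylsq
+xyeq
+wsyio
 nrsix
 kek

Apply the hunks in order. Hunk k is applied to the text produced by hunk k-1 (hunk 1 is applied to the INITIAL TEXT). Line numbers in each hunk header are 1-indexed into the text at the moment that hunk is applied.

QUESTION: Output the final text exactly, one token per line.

Hunk 1: at line 1 remove [rkeys,odos] add [zte,uier] -> 9 lines: mmzzg zesps zte uier xyv qri ure nrsix kek
Hunk 2: at line 1 remove [zte] add [cqqg,jrj] -> 10 lines: mmzzg zesps cqqg jrj uier xyv qri ure nrsix kek
Hunk 3: at line 3 remove [uier,xyv] add [szk,igyqe,ysfdj] -> 11 lines: mmzzg zesps cqqg jrj szk igyqe ysfdj qri ure nrsix kek
Hunk 4: at line 6 remove [qri,ure] add [yylsq,xyeq,wsyio] -> 12 lines: mmzzg zesps cqqg jrj szk igyqe ysfdj yylsq xyeq wsyio nrsix kek

Answer: mmzzg
zesps
cqqg
jrj
szk
igyqe
ysfdj
yylsq
xyeq
wsyio
nrsix
kek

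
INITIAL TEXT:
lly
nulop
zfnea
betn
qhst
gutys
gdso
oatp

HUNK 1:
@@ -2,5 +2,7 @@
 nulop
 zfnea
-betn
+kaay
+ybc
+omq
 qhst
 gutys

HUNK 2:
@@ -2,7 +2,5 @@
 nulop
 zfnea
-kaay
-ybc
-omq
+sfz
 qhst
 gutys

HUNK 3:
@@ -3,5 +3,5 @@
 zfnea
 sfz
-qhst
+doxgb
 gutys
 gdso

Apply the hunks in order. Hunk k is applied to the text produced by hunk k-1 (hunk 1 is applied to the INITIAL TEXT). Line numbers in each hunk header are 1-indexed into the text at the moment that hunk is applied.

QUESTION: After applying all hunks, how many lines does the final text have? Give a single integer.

Hunk 1: at line 2 remove [betn] add [kaay,ybc,omq] -> 10 lines: lly nulop zfnea kaay ybc omq qhst gutys gdso oatp
Hunk 2: at line 2 remove [kaay,ybc,omq] add [sfz] -> 8 lines: lly nulop zfnea sfz qhst gutys gdso oatp
Hunk 3: at line 3 remove [qhst] add [doxgb] -> 8 lines: lly nulop zfnea sfz doxgb gutys gdso oatp
Final line count: 8

Answer: 8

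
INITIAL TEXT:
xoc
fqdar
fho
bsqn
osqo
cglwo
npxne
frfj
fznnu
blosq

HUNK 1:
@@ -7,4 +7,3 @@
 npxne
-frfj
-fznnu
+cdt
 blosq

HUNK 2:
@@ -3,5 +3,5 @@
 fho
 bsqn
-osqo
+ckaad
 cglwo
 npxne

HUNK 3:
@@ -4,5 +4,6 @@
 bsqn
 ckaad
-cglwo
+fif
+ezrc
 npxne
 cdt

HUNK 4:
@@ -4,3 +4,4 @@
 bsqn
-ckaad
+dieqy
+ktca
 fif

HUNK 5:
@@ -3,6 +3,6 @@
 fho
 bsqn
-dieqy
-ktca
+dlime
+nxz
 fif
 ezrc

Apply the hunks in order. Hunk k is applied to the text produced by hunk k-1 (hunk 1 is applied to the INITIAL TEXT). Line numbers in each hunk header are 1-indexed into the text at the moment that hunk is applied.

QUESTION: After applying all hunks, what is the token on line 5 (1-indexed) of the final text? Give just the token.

Answer: dlime

Derivation:
Hunk 1: at line 7 remove [frfj,fznnu] add [cdt] -> 9 lines: xoc fqdar fho bsqn osqo cglwo npxne cdt blosq
Hunk 2: at line 3 remove [osqo] add [ckaad] -> 9 lines: xoc fqdar fho bsqn ckaad cglwo npxne cdt blosq
Hunk 3: at line 4 remove [cglwo] add [fif,ezrc] -> 10 lines: xoc fqdar fho bsqn ckaad fif ezrc npxne cdt blosq
Hunk 4: at line 4 remove [ckaad] add [dieqy,ktca] -> 11 lines: xoc fqdar fho bsqn dieqy ktca fif ezrc npxne cdt blosq
Hunk 5: at line 3 remove [dieqy,ktca] add [dlime,nxz] -> 11 lines: xoc fqdar fho bsqn dlime nxz fif ezrc npxne cdt blosq
Final line 5: dlime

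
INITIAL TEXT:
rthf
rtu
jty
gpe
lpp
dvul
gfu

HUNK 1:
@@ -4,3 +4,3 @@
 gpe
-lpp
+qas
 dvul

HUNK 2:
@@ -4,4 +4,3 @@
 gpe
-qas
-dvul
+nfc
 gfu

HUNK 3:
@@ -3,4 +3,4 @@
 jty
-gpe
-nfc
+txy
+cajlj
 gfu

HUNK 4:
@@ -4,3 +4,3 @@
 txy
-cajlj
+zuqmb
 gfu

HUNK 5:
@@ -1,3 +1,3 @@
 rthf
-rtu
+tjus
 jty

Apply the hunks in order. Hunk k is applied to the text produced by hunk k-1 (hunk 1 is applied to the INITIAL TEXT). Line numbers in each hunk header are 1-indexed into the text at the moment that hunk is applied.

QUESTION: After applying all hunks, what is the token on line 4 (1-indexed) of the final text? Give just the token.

Hunk 1: at line 4 remove [lpp] add [qas] -> 7 lines: rthf rtu jty gpe qas dvul gfu
Hunk 2: at line 4 remove [qas,dvul] add [nfc] -> 6 lines: rthf rtu jty gpe nfc gfu
Hunk 3: at line 3 remove [gpe,nfc] add [txy,cajlj] -> 6 lines: rthf rtu jty txy cajlj gfu
Hunk 4: at line 4 remove [cajlj] add [zuqmb] -> 6 lines: rthf rtu jty txy zuqmb gfu
Hunk 5: at line 1 remove [rtu] add [tjus] -> 6 lines: rthf tjus jty txy zuqmb gfu
Final line 4: txy

Answer: txy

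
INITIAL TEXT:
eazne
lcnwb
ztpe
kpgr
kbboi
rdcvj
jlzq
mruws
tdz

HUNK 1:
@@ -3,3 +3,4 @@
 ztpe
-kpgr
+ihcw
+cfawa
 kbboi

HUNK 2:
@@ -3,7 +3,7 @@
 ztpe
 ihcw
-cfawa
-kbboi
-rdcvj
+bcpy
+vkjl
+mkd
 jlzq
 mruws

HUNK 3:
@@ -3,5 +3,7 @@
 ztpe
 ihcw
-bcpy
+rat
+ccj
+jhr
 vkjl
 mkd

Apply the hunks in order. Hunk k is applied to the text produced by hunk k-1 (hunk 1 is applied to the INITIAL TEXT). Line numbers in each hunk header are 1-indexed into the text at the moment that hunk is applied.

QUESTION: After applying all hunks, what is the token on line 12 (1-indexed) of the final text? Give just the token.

Answer: tdz

Derivation:
Hunk 1: at line 3 remove [kpgr] add [ihcw,cfawa] -> 10 lines: eazne lcnwb ztpe ihcw cfawa kbboi rdcvj jlzq mruws tdz
Hunk 2: at line 3 remove [cfawa,kbboi,rdcvj] add [bcpy,vkjl,mkd] -> 10 lines: eazne lcnwb ztpe ihcw bcpy vkjl mkd jlzq mruws tdz
Hunk 3: at line 3 remove [bcpy] add [rat,ccj,jhr] -> 12 lines: eazne lcnwb ztpe ihcw rat ccj jhr vkjl mkd jlzq mruws tdz
Final line 12: tdz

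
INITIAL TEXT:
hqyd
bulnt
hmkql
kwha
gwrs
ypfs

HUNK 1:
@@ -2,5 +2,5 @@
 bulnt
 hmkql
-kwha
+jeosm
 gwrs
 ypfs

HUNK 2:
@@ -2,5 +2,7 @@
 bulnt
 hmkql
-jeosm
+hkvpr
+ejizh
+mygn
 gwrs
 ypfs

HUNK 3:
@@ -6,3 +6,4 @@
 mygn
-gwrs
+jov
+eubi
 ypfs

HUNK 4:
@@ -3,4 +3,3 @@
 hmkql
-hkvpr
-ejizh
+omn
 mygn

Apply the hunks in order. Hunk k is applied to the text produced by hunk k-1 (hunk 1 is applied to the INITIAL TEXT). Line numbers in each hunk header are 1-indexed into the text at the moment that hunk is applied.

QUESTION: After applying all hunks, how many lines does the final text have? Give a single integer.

Hunk 1: at line 2 remove [kwha] add [jeosm] -> 6 lines: hqyd bulnt hmkql jeosm gwrs ypfs
Hunk 2: at line 2 remove [jeosm] add [hkvpr,ejizh,mygn] -> 8 lines: hqyd bulnt hmkql hkvpr ejizh mygn gwrs ypfs
Hunk 3: at line 6 remove [gwrs] add [jov,eubi] -> 9 lines: hqyd bulnt hmkql hkvpr ejizh mygn jov eubi ypfs
Hunk 4: at line 3 remove [hkvpr,ejizh] add [omn] -> 8 lines: hqyd bulnt hmkql omn mygn jov eubi ypfs
Final line count: 8

Answer: 8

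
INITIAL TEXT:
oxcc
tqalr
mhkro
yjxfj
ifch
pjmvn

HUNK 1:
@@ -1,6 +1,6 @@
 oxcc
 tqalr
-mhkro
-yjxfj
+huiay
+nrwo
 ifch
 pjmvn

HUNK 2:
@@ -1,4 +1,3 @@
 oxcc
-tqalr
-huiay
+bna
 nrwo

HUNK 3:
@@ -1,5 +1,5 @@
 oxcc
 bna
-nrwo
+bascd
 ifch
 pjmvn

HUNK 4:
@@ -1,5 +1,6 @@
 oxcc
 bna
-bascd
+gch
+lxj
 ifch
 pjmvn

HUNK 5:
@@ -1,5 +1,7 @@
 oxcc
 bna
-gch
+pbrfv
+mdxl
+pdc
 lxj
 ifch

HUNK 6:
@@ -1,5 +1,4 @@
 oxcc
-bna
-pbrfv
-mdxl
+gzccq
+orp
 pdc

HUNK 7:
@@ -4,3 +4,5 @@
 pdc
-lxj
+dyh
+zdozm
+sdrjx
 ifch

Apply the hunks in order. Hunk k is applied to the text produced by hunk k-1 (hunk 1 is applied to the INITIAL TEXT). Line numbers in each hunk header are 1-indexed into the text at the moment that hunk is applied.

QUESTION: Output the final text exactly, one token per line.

Hunk 1: at line 1 remove [mhkro,yjxfj] add [huiay,nrwo] -> 6 lines: oxcc tqalr huiay nrwo ifch pjmvn
Hunk 2: at line 1 remove [tqalr,huiay] add [bna] -> 5 lines: oxcc bna nrwo ifch pjmvn
Hunk 3: at line 1 remove [nrwo] add [bascd] -> 5 lines: oxcc bna bascd ifch pjmvn
Hunk 4: at line 1 remove [bascd] add [gch,lxj] -> 6 lines: oxcc bna gch lxj ifch pjmvn
Hunk 5: at line 1 remove [gch] add [pbrfv,mdxl,pdc] -> 8 lines: oxcc bna pbrfv mdxl pdc lxj ifch pjmvn
Hunk 6: at line 1 remove [bna,pbrfv,mdxl] add [gzccq,orp] -> 7 lines: oxcc gzccq orp pdc lxj ifch pjmvn
Hunk 7: at line 4 remove [lxj] add [dyh,zdozm,sdrjx] -> 9 lines: oxcc gzccq orp pdc dyh zdozm sdrjx ifch pjmvn

Answer: oxcc
gzccq
orp
pdc
dyh
zdozm
sdrjx
ifch
pjmvn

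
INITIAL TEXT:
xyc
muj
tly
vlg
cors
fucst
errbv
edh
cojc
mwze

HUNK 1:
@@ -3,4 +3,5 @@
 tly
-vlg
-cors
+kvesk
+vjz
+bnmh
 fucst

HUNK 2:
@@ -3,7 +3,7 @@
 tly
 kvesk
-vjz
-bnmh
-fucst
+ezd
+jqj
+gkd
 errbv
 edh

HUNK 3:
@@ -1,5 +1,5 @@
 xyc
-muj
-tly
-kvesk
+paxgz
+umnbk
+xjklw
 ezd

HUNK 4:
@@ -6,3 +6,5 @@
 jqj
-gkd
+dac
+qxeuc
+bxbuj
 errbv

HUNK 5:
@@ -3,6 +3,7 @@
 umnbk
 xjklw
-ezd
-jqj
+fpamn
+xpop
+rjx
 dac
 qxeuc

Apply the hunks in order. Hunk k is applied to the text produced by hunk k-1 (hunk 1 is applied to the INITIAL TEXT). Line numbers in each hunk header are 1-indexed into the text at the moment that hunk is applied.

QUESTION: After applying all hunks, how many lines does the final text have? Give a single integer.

Hunk 1: at line 3 remove [vlg,cors] add [kvesk,vjz,bnmh] -> 11 lines: xyc muj tly kvesk vjz bnmh fucst errbv edh cojc mwze
Hunk 2: at line 3 remove [vjz,bnmh,fucst] add [ezd,jqj,gkd] -> 11 lines: xyc muj tly kvesk ezd jqj gkd errbv edh cojc mwze
Hunk 3: at line 1 remove [muj,tly,kvesk] add [paxgz,umnbk,xjklw] -> 11 lines: xyc paxgz umnbk xjklw ezd jqj gkd errbv edh cojc mwze
Hunk 4: at line 6 remove [gkd] add [dac,qxeuc,bxbuj] -> 13 lines: xyc paxgz umnbk xjklw ezd jqj dac qxeuc bxbuj errbv edh cojc mwze
Hunk 5: at line 3 remove [ezd,jqj] add [fpamn,xpop,rjx] -> 14 lines: xyc paxgz umnbk xjklw fpamn xpop rjx dac qxeuc bxbuj errbv edh cojc mwze
Final line count: 14

Answer: 14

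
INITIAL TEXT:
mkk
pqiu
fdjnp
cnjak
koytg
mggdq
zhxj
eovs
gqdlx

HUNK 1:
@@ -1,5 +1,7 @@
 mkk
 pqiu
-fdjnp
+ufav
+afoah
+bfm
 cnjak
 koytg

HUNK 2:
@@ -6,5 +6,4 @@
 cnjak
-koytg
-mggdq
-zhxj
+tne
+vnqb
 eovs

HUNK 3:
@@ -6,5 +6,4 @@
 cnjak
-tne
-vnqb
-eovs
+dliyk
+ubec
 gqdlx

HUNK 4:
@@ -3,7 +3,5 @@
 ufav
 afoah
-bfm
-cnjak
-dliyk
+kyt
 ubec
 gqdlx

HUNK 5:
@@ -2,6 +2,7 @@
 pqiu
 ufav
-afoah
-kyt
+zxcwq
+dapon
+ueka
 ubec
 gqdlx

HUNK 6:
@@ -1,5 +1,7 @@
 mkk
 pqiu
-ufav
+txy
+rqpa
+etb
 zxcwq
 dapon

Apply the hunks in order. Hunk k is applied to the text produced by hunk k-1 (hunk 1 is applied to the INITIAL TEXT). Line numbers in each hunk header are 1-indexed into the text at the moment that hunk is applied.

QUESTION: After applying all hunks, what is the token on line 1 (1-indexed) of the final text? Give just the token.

Hunk 1: at line 1 remove [fdjnp] add [ufav,afoah,bfm] -> 11 lines: mkk pqiu ufav afoah bfm cnjak koytg mggdq zhxj eovs gqdlx
Hunk 2: at line 6 remove [koytg,mggdq,zhxj] add [tne,vnqb] -> 10 lines: mkk pqiu ufav afoah bfm cnjak tne vnqb eovs gqdlx
Hunk 3: at line 6 remove [tne,vnqb,eovs] add [dliyk,ubec] -> 9 lines: mkk pqiu ufav afoah bfm cnjak dliyk ubec gqdlx
Hunk 4: at line 3 remove [bfm,cnjak,dliyk] add [kyt] -> 7 lines: mkk pqiu ufav afoah kyt ubec gqdlx
Hunk 5: at line 2 remove [afoah,kyt] add [zxcwq,dapon,ueka] -> 8 lines: mkk pqiu ufav zxcwq dapon ueka ubec gqdlx
Hunk 6: at line 1 remove [ufav] add [txy,rqpa,etb] -> 10 lines: mkk pqiu txy rqpa etb zxcwq dapon ueka ubec gqdlx
Final line 1: mkk

Answer: mkk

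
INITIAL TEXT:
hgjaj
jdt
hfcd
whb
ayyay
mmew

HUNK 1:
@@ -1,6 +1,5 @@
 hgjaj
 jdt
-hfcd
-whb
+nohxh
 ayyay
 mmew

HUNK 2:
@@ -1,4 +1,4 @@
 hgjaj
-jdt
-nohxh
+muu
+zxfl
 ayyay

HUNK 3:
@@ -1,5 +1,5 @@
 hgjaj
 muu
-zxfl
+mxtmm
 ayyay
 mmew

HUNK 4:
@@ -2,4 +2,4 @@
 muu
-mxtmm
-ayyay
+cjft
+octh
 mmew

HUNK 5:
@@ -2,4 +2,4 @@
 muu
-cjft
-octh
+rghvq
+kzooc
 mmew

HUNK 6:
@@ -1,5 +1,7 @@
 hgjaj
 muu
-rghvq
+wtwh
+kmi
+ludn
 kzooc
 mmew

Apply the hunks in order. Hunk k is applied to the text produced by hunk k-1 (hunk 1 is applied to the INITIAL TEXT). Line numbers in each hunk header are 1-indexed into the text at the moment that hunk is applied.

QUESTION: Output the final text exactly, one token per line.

Hunk 1: at line 1 remove [hfcd,whb] add [nohxh] -> 5 lines: hgjaj jdt nohxh ayyay mmew
Hunk 2: at line 1 remove [jdt,nohxh] add [muu,zxfl] -> 5 lines: hgjaj muu zxfl ayyay mmew
Hunk 3: at line 1 remove [zxfl] add [mxtmm] -> 5 lines: hgjaj muu mxtmm ayyay mmew
Hunk 4: at line 2 remove [mxtmm,ayyay] add [cjft,octh] -> 5 lines: hgjaj muu cjft octh mmew
Hunk 5: at line 2 remove [cjft,octh] add [rghvq,kzooc] -> 5 lines: hgjaj muu rghvq kzooc mmew
Hunk 6: at line 1 remove [rghvq] add [wtwh,kmi,ludn] -> 7 lines: hgjaj muu wtwh kmi ludn kzooc mmew

Answer: hgjaj
muu
wtwh
kmi
ludn
kzooc
mmew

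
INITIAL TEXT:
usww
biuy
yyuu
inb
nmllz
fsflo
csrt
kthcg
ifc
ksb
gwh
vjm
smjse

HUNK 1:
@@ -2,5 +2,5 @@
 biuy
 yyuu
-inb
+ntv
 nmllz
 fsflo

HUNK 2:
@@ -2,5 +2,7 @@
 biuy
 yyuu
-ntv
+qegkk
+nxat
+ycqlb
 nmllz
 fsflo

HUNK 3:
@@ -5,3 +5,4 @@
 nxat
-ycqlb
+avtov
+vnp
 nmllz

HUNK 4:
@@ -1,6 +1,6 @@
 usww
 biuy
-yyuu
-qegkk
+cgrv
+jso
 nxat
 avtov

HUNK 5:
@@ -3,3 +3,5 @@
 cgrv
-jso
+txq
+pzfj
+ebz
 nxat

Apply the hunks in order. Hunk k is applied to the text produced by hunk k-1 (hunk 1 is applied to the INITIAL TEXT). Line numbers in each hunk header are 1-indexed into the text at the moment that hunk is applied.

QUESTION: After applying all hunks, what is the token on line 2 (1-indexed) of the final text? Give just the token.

Hunk 1: at line 2 remove [inb] add [ntv] -> 13 lines: usww biuy yyuu ntv nmllz fsflo csrt kthcg ifc ksb gwh vjm smjse
Hunk 2: at line 2 remove [ntv] add [qegkk,nxat,ycqlb] -> 15 lines: usww biuy yyuu qegkk nxat ycqlb nmllz fsflo csrt kthcg ifc ksb gwh vjm smjse
Hunk 3: at line 5 remove [ycqlb] add [avtov,vnp] -> 16 lines: usww biuy yyuu qegkk nxat avtov vnp nmllz fsflo csrt kthcg ifc ksb gwh vjm smjse
Hunk 4: at line 1 remove [yyuu,qegkk] add [cgrv,jso] -> 16 lines: usww biuy cgrv jso nxat avtov vnp nmllz fsflo csrt kthcg ifc ksb gwh vjm smjse
Hunk 5: at line 3 remove [jso] add [txq,pzfj,ebz] -> 18 lines: usww biuy cgrv txq pzfj ebz nxat avtov vnp nmllz fsflo csrt kthcg ifc ksb gwh vjm smjse
Final line 2: biuy

Answer: biuy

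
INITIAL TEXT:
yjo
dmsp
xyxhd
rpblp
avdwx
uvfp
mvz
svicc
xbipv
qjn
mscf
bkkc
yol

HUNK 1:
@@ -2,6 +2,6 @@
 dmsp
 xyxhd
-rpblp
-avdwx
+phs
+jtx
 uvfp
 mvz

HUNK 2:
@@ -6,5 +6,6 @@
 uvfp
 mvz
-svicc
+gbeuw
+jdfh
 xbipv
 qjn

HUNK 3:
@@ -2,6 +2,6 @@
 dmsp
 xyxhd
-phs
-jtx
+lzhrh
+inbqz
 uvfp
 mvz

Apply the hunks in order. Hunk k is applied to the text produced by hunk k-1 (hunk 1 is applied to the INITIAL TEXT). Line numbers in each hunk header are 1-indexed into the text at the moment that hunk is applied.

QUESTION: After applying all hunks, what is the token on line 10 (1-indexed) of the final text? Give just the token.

Answer: xbipv

Derivation:
Hunk 1: at line 2 remove [rpblp,avdwx] add [phs,jtx] -> 13 lines: yjo dmsp xyxhd phs jtx uvfp mvz svicc xbipv qjn mscf bkkc yol
Hunk 2: at line 6 remove [svicc] add [gbeuw,jdfh] -> 14 lines: yjo dmsp xyxhd phs jtx uvfp mvz gbeuw jdfh xbipv qjn mscf bkkc yol
Hunk 3: at line 2 remove [phs,jtx] add [lzhrh,inbqz] -> 14 lines: yjo dmsp xyxhd lzhrh inbqz uvfp mvz gbeuw jdfh xbipv qjn mscf bkkc yol
Final line 10: xbipv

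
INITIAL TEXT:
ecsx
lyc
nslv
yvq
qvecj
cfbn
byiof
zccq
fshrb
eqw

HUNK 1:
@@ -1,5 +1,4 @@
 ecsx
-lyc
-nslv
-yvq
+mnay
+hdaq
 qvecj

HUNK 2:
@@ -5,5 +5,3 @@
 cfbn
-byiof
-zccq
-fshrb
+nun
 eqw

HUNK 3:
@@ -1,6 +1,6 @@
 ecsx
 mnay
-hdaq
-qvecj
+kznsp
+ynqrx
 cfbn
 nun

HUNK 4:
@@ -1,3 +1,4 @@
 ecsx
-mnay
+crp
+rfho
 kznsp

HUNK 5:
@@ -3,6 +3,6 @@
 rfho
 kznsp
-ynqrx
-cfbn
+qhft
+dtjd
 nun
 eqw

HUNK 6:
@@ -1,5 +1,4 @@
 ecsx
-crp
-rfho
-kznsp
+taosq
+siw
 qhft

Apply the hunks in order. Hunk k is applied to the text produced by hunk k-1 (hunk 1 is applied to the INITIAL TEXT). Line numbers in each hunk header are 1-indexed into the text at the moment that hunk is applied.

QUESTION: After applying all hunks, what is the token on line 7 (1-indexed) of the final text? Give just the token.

Hunk 1: at line 1 remove [lyc,nslv,yvq] add [mnay,hdaq] -> 9 lines: ecsx mnay hdaq qvecj cfbn byiof zccq fshrb eqw
Hunk 2: at line 5 remove [byiof,zccq,fshrb] add [nun] -> 7 lines: ecsx mnay hdaq qvecj cfbn nun eqw
Hunk 3: at line 1 remove [hdaq,qvecj] add [kznsp,ynqrx] -> 7 lines: ecsx mnay kznsp ynqrx cfbn nun eqw
Hunk 4: at line 1 remove [mnay] add [crp,rfho] -> 8 lines: ecsx crp rfho kznsp ynqrx cfbn nun eqw
Hunk 5: at line 3 remove [ynqrx,cfbn] add [qhft,dtjd] -> 8 lines: ecsx crp rfho kznsp qhft dtjd nun eqw
Hunk 6: at line 1 remove [crp,rfho,kznsp] add [taosq,siw] -> 7 lines: ecsx taosq siw qhft dtjd nun eqw
Final line 7: eqw

Answer: eqw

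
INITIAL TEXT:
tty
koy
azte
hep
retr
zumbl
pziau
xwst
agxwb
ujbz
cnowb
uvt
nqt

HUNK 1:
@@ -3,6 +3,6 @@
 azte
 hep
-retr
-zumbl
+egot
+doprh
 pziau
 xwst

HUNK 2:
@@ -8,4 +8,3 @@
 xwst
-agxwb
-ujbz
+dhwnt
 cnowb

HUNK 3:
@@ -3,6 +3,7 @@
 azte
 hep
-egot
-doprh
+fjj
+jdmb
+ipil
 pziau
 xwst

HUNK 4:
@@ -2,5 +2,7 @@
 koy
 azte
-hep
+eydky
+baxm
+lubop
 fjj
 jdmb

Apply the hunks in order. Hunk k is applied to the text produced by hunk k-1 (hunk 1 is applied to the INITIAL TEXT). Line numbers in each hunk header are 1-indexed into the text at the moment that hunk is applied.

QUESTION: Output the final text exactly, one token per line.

Answer: tty
koy
azte
eydky
baxm
lubop
fjj
jdmb
ipil
pziau
xwst
dhwnt
cnowb
uvt
nqt

Derivation:
Hunk 1: at line 3 remove [retr,zumbl] add [egot,doprh] -> 13 lines: tty koy azte hep egot doprh pziau xwst agxwb ujbz cnowb uvt nqt
Hunk 2: at line 8 remove [agxwb,ujbz] add [dhwnt] -> 12 lines: tty koy azte hep egot doprh pziau xwst dhwnt cnowb uvt nqt
Hunk 3: at line 3 remove [egot,doprh] add [fjj,jdmb,ipil] -> 13 lines: tty koy azte hep fjj jdmb ipil pziau xwst dhwnt cnowb uvt nqt
Hunk 4: at line 2 remove [hep] add [eydky,baxm,lubop] -> 15 lines: tty koy azte eydky baxm lubop fjj jdmb ipil pziau xwst dhwnt cnowb uvt nqt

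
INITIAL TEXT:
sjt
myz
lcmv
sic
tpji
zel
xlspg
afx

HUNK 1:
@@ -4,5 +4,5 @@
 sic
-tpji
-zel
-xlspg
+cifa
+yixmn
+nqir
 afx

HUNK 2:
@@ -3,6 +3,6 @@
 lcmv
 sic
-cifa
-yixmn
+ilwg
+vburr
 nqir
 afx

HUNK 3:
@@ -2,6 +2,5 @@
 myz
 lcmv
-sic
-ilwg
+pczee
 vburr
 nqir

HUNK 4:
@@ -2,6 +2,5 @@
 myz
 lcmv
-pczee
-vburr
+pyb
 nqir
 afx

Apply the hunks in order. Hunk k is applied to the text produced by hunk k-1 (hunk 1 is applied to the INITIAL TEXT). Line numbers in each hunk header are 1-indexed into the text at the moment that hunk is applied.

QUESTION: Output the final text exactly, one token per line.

Answer: sjt
myz
lcmv
pyb
nqir
afx

Derivation:
Hunk 1: at line 4 remove [tpji,zel,xlspg] add [cifa,yixmn,nqir] -> 8 lines: sjt myz lcmv sic cifa yixmn nqir afx
Hunk 2: at line 3 remove [cifa,yixmn] add [ilwg,vburr] -> 8 lines: sjt myz lcmv sic ilwg vburr nqir afx
Hunk 3: at line 2 remove [sic,ilwg] add [pczee] -> 7 lines: sjt myz lcmv pczee vburr nqir afx
Hunk 4: at line 2 remove [pczee,vburr] add [pyb] -> 6 lines: sjt myz lcmv pyb nqir afx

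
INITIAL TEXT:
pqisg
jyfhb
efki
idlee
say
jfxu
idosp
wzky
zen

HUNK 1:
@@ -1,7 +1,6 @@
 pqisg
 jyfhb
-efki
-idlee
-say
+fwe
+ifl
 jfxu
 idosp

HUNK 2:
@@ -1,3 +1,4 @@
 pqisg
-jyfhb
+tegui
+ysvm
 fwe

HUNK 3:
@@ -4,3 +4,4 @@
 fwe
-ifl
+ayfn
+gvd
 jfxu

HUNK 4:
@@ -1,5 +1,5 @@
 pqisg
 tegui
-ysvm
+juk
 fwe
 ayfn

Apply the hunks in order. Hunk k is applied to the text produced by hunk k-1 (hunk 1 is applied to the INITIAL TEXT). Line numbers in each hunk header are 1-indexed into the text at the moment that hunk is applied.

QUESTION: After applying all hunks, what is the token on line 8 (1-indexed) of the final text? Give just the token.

Answer: idosp

Derivation:
Hunk 1: at line 1 remove [efki,idlee,say] add [fwe,ifl] -> 8 lines: pqisg jyfhb fwe ifl jfxu idosp wzky zen
Hunk 2: at line 1 remove [jyfhb] add [tegui,ysvm] -> 9 lines: pqisg tegui ysvm fwe ifl jfxu idosp wzky zen
Hunk 3: at line 4 remove [ifl] add [ayfn,gvd] -> 10 lines: pqisg tegui ysvm fwe ayfn gvd jfxu idosp wzky zen
Hunk 4: at line 1 remove [ysvm] add [juk] -> 10 lines: pqisg tegui juk fwe ayfn gvd jfxu idosp wzky zen
Final line 8: idosp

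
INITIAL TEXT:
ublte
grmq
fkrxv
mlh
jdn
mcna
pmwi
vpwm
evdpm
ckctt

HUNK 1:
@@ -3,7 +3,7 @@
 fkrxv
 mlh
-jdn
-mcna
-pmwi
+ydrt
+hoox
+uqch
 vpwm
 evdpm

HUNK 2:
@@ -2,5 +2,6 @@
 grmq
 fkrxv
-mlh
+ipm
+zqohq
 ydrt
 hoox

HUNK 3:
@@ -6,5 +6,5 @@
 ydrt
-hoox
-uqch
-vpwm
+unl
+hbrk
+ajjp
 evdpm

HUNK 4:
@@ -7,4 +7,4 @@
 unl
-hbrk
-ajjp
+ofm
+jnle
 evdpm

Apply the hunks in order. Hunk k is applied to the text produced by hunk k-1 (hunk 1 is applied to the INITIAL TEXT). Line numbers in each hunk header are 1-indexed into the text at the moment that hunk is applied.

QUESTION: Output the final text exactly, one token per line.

Hunk 1: at line 3 remove [jdn,mcna,pmwi] add [ydrt,hoox,uqch] -> 10 lines: ublte grmq fkrxv mlh ydrt hoox uqch vpwm evdpm ckctt
Hunk 2: at line 2 remove [mlh] add [ipm,zqohq] -> 11 lines: ublte grmq fkrxv ipm zqohq ydrt hoox uqch vpwm evdpm ckctt
Hunk 3: at line 6 remove [hoox,uqch,vpwm] add [unl,hbrk,ajjp] -> 11 lines: ublte grmq fkrxv ipm zqohq ydrt unl hbrk ajjp evdpm ckctt
Hunk 4: at line 7 remove [hbrk,ajjp] add [ofm,jnle] -> 11 lines: ublte grmq fkrxv ipm zqohq ydrt unl ofm jnle evdpm ckctt

Answer: ublte
grmq
fkrxv
ipm
zqohq
ydrt
unl
ofm
jnle
evdpm
ckctt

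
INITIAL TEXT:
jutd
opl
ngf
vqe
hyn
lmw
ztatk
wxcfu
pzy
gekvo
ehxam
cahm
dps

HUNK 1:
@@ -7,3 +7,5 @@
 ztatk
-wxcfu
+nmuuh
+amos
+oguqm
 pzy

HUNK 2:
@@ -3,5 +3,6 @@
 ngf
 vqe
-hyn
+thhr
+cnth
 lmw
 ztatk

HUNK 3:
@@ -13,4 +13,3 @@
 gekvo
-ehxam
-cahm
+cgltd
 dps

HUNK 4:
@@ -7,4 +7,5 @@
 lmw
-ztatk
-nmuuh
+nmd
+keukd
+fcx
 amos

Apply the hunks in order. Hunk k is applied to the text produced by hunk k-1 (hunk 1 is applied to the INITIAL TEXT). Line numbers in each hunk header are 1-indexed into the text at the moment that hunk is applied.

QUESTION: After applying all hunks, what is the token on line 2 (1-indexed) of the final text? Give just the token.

Answer: opl

Derivation:
Hunk 1: at line 7 remove [wxcfu] add [nmuuh,amos,oguqm] -> 15 lines: jutd opl ngf vqe hyn lmw ztatk nmuuh amos oguqm pzy gekvo ehxam cahm dps
Hunk 2: at line 3 remove [hyn] add [thhr,cnth] -> 16 lines: jutd opl ngf vqe thhr cnth lmw ztatk nmuuh amos oguqm pzy gekvo ehxam cahm dps
Hunk 3: at line 13 remove [ehxam,cahm] add [cgltd] -> 15 lines: jutd opl ngf vqe thhr cnth lmw ztatk nmuuh amos oguqm pzy gekvo cgltd dps
Hunk 4: at line 7 remove [ztatk,nmuuh] add [nmd,keukd,fcx] -> 16 lines: jutd opl ngf vqe thhr cnth lmw nmd keukd fcx amos oguqm pzy gekvo cgltd dps
Final line 2: opl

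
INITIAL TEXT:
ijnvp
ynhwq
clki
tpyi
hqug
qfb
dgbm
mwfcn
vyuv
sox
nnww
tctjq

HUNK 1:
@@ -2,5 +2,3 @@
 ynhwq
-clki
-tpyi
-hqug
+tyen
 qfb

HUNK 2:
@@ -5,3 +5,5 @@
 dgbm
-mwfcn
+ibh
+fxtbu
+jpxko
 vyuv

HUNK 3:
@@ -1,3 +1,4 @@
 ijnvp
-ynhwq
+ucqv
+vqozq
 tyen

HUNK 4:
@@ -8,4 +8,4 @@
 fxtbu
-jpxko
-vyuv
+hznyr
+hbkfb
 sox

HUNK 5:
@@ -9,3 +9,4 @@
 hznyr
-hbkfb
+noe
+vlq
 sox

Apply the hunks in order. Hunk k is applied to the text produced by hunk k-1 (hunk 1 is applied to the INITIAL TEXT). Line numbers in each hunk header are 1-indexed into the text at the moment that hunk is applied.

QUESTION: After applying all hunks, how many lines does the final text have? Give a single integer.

Hunk 1: at line 2 remove [clki,tpyi,hqug] add [tyen] -> 10 lines: ijnvp ynhwq tyen qfb dgbm mwfcn vyuv sox nnww tctjq
Hunk 2: at line 5 remove [mwfcn] add [ibh,fxtbu,jpxko] -> 12 lines: ijnvp ynhwq tyen qfb dgbm ibh fxtbu jpxko vyuv sox nnww tctjq
Hunk 3: at line 1 remove [ynhwq] add [ucqv,vqozq] -> 13 lines: ijnvp ucqv vqozq tyen qfb dgbm ibh fxtbu jpxko vyuv sox nnww tctjq
Hunk 4: at line 8 remove [jpxko,vyuv] add [hznyr,hbkfb] -> 13 lines: ijnvp ucqv vqozq tyen qfb dgbm ibh fxtbu hznyr hbkfb sox nnww tctjq
Hunk 5: at line 9 remove [hbkfb] add [noe,vlq] -> 14 lines: ijnvp ucqv vqozq tyen qfb dgbm ibh fxtbu hznyr noe vlq sox nnww tctjq
Final line count: 14

Answer: 14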